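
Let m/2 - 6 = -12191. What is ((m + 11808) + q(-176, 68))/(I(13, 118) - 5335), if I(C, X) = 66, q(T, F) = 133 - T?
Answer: 12253/5269 ≈ 2.3255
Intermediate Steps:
m = -24370 (m = 12 + 2*(-12191) = 12 - 24382 = -24370)
((m + 11808) + q(-176, 68))/(I(13, 118) - 5335) = ((-24370 + 11808) + (133 - 1*(-176)))/(66 - 5335) = (-12562 + (133 + 176))/(-5269) = (-12562 + 309)*(-1/5269) = -12253*(-1/5269) = 12253/5269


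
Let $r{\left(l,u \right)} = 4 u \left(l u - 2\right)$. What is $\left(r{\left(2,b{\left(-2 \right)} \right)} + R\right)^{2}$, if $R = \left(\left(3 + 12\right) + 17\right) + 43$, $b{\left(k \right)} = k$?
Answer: $15129$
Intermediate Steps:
$r{\left(l,u \right)} = 4 u \left(-2 + l u\right)$
$R = 75$ ($R = \left(15 + 17\right) + 43 = 32 + 43 = 75$)
$\left(r{\left(2,b{\left(-2 \right)} \right)} + R\right)^{2} = \left(4 \left(-2\right) \left(-2 + 2 \left(-2\right)\right) + 75\right)^{2} = \left(4 \left(-2\right) \left(-2 - 4\right) + 75\right)^{2} = \left(4 \left(-2\right) \left(-6\right) + 75\right)^{2} = \left(48 + 75\right)^{2} = 123^{2} = 15129$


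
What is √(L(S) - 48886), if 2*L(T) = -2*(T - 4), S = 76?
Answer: I*√48958 ≈ 221.26*I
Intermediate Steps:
L(T) = 4 - T (L(T) = (-2*(T - 4))/2 = (-2*(-4 + T))/2 = (8 - 2*T)/2 = 4 - T)
√(L(S) - 48886) = √((4 - 1*76) - 48886) = √((4 - 76) - 48886) = √(-72 - 48886) = √(-48958) = I*√48958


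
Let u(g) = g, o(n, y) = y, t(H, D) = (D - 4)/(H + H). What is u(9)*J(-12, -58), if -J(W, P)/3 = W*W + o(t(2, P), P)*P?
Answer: -94716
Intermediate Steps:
t(H, D) = (-4 + D)/(2*H) (t(H, D) = (-4 + D)/((2*H)) = (-4 + D)*(1/(2*H)) = (-4 + D)/(2*H))
J(W, P) = -3*P**2 - 3*W**2 (J(W, P) = -3*(W*W + P*P) = -3*(W**2 + P**2) = -3*(P**2 + W**2) = -3*P**2 - 3*W**2)
u(9)*J(-12, -58) = 9*(-3*(-58)**2 - 3*(-12)**2) = 9*(-3*3364 - 3*144) = 9*(-10092 - 432) = 9*(-10524) = -94716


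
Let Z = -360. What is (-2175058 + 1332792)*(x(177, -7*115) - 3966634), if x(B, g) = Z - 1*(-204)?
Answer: 3341092346140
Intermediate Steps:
x(B, g) = -156 (x(B, g) = -360 - 1*(-204) = -360 + 204 = -156)
(-2175058 + 1332792)*(x(177, -7*115) - 3966634) = (-2175058 + 1332792)*(-156 - 3966634) = -842266*(-3966790) = 3341092346140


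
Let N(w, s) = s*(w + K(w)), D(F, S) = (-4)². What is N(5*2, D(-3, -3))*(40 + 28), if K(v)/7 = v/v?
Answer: 18496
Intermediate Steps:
K(v) = 7 (K(v) = 7*(v/v) = 7*1 = 7)
D(F, S) = 16
N(w, s) = s*(7 + w) (N(w, s) = s*(w + 7) = s*(7 + w))
N(5*2, D(-3, -3))*(40 + 28) = (16*(7 + 5*2))*(40 + 28) = (16*(7 + 10))*68 = (16*17)*68 = 272*68 = 18496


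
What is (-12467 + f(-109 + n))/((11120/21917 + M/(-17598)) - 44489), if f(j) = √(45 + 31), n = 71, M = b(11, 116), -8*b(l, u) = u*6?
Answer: 228974482282/817095406735 - 36732892*√19/817095406735 ≈ 0.28003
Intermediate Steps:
b(l, u) = -3*u/4 (b(l, u) = -u*6/8 = -3*u/4)
M = -87 (M = -¾*116 = -87)
f(j) = 2*√19 (f(j) = √76 = 2*√19)
(-12467 + f(-109 + n))/((11120/21917 + M/(-17598)) - 44489) = (-12467 + 2*√19)/((11120/21917 - 87/(-17598)) - 44489) = (-12467 + 2*√19)/((11120*(1/21917) - 87*(-1/17598)) - 44489) = (-12467 + 2*√19)/((11120/21917 + 29/5866) - 44489) = (-12467 + 2*√19)/(9409359/18366446 - 44489) = (-12467 + 2*√19)/(-817095406735/18366446) = (-12467 + 2*√19)*(-18366446/817095406735) = 228974482282/817095406735 - 36732892*√19/817095406735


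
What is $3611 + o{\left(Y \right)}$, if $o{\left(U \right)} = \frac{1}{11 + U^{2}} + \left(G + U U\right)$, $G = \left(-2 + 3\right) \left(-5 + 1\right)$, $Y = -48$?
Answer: $\frac{13683966}{2315} \approx 5911.0$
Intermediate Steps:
$G = -4$ ($G = 1 \left(-4\right) = -4$)
$o{\left(U \right)} = -4 + U^{2} + \frac{1}{11 + U^{2}}$ ($o{\left(U \right)} = \frac{1}{11 + U^{2}} + \left(-4 + U U\right) = \frac{1}{11 + U^{2}} + \left(-4 + U^{2}\right) = -4 + U^{2} + \frac{1}{11 + U^{2}}$)
$3611 + o{\left(Y \right)} = 3611 + \frac{-43 + \left(-48\right)^{4} + 7 \left(-48\right)^{2}}{11 + \left(-48\right)^{2}} = 3611 + \frac{-43 + 5308416 + 7 \cdot 2304}{11 + 2304} = 3611 + \frac{-43 + 5308416 + 16128}{2315} = 3611 + \frac{1}{2315} \cdot 5324501 = 3611 + \frac{5324501}{2315} = \frac{13683966}{2315}$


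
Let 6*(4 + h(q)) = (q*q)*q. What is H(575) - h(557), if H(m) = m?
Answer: -172805219/6 ≈ -2.8801e+7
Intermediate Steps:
h(q) = -4 + q**3/6 (h(q) = -4 + ((q*q)*q)/6 = -4 + (q**2*q)/6 = -4 + q**3/6)
H(575) - h(557) = 575 - (-4 + (1/6)*557**3) = 575 - (-4 + (1/6)*172808693) = 575 - (-4 + 172808693/6) = 575 - 1*172808669/6 = 575 - 172808669/6 = -172805219/6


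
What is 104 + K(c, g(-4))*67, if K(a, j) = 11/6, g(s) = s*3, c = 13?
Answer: 1361/6 ≈ 226.83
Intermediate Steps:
g(s) = 3*s
K(a, j) = 11/6 (K(a, j) = 11*(1/6) = 11/6)
104 + K(c, g(-4))*67 = 104 + (11/6)*67 = 104 + 737/6 = 1361/6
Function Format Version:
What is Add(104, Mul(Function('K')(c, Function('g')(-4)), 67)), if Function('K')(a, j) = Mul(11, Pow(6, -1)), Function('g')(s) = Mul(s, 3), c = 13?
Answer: Rational(1361, 6) ≈ 226.83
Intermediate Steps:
Function('g')(s) = Mul(3, s)
Function('K')(a, j) = Rational(11, 6) (Function('K')(a, j) = Mul(11, Rational(1, 6)) = Rational(11, 6))
Add(104, Mul(Function('K')(c, Function('g')(-4)), 67)) = Add(104, Mul(Rational(11, 6), 67)) = Add(104, Rational(737, 6)) = Rational(1361, 6)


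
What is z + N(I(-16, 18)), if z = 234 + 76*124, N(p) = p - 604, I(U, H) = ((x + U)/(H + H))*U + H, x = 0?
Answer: 81712/9 ≈ 9079.1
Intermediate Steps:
I(U, H) = H + U²/(2*H) (I(U, H) = ((0 + U)/(H + H))*U + H = (U/((2*H)))*U + H = (U*(1/(2*H)))*U + H = (U/(2*H))*U + H = U²/(2*H) + H = H + U²/(2*H))
N(p) = -604 + p
z = 9658 (z = 234 + 9424 = 9658)
z + N(I(-16, 18)) = 9658 + (-604 + (18 + (½)*(-16)²/18)) = 9658 + (-604 + (18 + (½)*(1/18)*256)) = 9658 + (-604 + (18 + 64/9)) = 9658 + (-604 + 226/9) = 9658 - 5210/9 = 81712/9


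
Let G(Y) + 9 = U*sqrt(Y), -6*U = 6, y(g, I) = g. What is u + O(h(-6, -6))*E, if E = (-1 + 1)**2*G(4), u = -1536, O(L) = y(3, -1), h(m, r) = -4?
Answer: -1536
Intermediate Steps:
O(L) = 3
U = -1 (U = -1/6*6 = -1)
G(Y) = -9 - sqrt(Y)
E = 0 (E = (-1 + 1)**2*(-9 - sqrt(4)) = 0**2*(-9 - 1*2) = 0*(-9 - 2) = 0*(-11) = 0)
u + O(h(-6, -6))*E = -1536 + 3*0 = -1536 + 0 = -1536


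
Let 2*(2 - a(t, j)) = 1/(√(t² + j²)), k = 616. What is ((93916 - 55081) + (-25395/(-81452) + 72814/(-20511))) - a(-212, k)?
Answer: 64871406389593/1670661972 + √1061/42440 ≈ 38830.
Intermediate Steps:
a(t, j) = 2 - 1/(2*√(j² + t²)) (a(t, j) = 2 - 1/(2*√(t² + j²)) = 2 - 1/(2*√(j² + t²)))
((93916 - 55081) + (-25395/(-81452) + 72814/(-20511))) - a(-212, k) = ((93916 - 55081) + (-25395/(-81452) + 72814/(-20511))) - (2 - 1/(2*√(616² + (-212)²))) = (38835 + (-25395*(-1/81452) + 72814*(-1/20511))) - (2 - 1/(2*√(379456 + 44944))) = (38835 + (25395/81452 - 72814/20511)) - (2 - √1061/42440) = (38835 - 5409969083/1670661972) - (2 - √1061/42440) = 64874747713537/1670661972 - (2 - √1061/42440) = 64874747713537/1670661972 + (-2 + √1061/42440) = 64871406389593/1670661972 + √1061/42440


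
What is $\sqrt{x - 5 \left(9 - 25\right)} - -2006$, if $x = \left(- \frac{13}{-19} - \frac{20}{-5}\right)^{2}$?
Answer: $2006 + \frac{3 \sqrt{4089}}{19} \approx 2016.1$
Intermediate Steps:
$x = \frac{7921}{361}$ ($x = \left(\left(-13\right) \left(- \frac{1}{19}\right) - -4\right)^{2} = \left(\frac{13}{19} + 4\right)^{2} = \left(\frac{89}{19}\right)^{2} = \frac{7921}{361} \approx 21.942$)
$\sqrt{x - 5 \left(9 - 25\right)} - -2006 = \sqrt{\frac{7921}{361} - 5 \left(9 - 25\right)} - -2006 = \sqrt{\frac{7921}{361} - -80} + 2006 = \sqrt{\frac{7921}{361} + 80} + 2006 = \sqrt{\frac{36801}{361}} + 2006 = \frac{3 \sqrt{4089}}{19} + 2006 = 2006 + \frac{3 \sqrt{4089}}{19}$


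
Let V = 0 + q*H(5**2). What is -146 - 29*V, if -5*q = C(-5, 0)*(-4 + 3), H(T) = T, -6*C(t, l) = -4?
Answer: -728/3 ≈ -242.67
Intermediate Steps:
C(t, l) = 2/3 (C(t, l) = -1/6*(-4) = 2/3)
q = 2/15 (q = -2*(-4 + 3)/15 = -2*(-1)/15 = -1/5*(-2/3) = 2/15 ≈ 0.13333)
V = 10/3 (V = 0 + (2/15)*5**2 = 0 + (2/15)*25 = 0 + 10/3 = 10/3 ≈ 3.3333)
-146 - 29*V = -146 - 29*10/3 = -146 - 290/3 = -728/3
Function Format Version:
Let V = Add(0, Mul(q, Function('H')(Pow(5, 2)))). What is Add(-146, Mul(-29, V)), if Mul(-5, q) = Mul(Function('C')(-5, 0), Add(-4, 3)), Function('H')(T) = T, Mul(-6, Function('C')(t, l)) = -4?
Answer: Rational(-728, 3) ≈ -242.67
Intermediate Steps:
Function('C')(t, l) = Rational(2, 3) (Function('C')(t, l) = Mul(Rational(-1, 6), -4) = Rational(2, 3))
q = Rational(2, 15) (q = Mul(Rational(-1, 5), Mul(Rational(2, 3), Add(-4, 3))) = Mul(Rational(-1, 5), Mul(Rational(2, 3), -1)) = Mul(Rational(-1, 5), Rational(-2, 3)) = Rational(2, 15) ≈ 0.13333)
V = Rational(10, 3) (V = Add(0, Mul(Rational(2, 15), Pow(5, 2))) = Add(0, Mul(Rational(2, 15), 25)) = Add(0, Rational(10, 3)) = Rational(10, 3) ≈ 3.3333)
Add(-146, Mul(-29, V)) = Add(-146, Mul(-29, Rational(10, 3))) = Add(-146, Rational(-290, 3)) = Rational(-728, 3)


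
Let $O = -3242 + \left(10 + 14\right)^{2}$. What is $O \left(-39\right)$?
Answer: $103974$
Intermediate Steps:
$O = -2666$ ($O = -3242 + 24^{2} = -3242 + 576 = -2666$)
$O \left(-39\right) = \left(-2666\right) \left(-39\right) = 103974$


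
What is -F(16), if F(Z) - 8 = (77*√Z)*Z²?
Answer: -78856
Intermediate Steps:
F(Z) = 8 + 77*Z^(5/2) (F(Z) = 8 + (77*√Z)*Z² = 8 + 77*Z^(5/2))
-F(16) = -(8 + 77*16^(5/2)) = -(8 + 77*1024) = -(8 + 78848) = -1*78856 = -78856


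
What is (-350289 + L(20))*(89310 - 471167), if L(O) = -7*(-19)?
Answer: 133709519692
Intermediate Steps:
L(O) = 133
(-350289 + L(20))*(89310 - 471167) = (-350289 + 133)*(89310 - 471167) = -350156*(-381857) = 133709519692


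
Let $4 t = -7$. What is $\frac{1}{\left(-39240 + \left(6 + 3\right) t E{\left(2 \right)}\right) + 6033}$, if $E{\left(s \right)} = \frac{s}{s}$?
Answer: $- \frac{4}{132891} \approx -3.01 \cdot 10^{-5}$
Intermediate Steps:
$t = - \frac{7}{4}$ ($t = \frac{1}{4} \left(-7\right) = - \frac{7}{4} \approx -1.75$)
$E{\left(s \right)} = 1$
$\frac{1}{\left(-39240 + \left(6 + 3\right) t E{\left(2 \right)}\right) + 6033} = \frac{1}{\left(-39240 + \left(6 + 3\right) \left(- \frac{7}{4}\right) 1\right) + 6033} = \frac{1}{\left(-39240 + 9 \left(- \frac{7}{4}\right) 1\right) + 6033} = \frac{1}{\left(-39240 - \frac{63}{4}\right) + 6033} = \frac{1}{- \frac{157023}{4} + 6033} = \frac{1}{- \frac{132891}{4}} = - \frac{4}{132891}$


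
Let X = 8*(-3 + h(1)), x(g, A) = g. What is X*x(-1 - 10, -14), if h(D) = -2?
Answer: 440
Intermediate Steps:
X = -40 (X = 8*(-3 - 2) = 8*(-5) = -40)
X*x(-1 - 10, -14) = -40*(-1 - 10) = -40*(-11) = 440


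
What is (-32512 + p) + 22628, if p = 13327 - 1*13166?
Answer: -9723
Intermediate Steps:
p = 161 (p = 13327 - 13166 = 161)
(-32512 + p) + 22628 = (-32512 + 161) + 22628 = -32351 + 22628 = -9723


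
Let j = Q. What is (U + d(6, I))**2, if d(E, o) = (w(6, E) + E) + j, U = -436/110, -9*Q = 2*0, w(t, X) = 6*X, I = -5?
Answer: 4376464/3025 ≈ 1446.8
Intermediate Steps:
Q = 0 (Q = -2*0/9 = -1/9*0 = 0)
U = -218/55 (U = -436*1/110 = -218/55 ≈ -3.9636)
j = 0
d(E, o) = 7*E (d(E, o) = (6*E + E) + 0 = 7*E + 0 = 7*E)
(U + d(6, I))**2 = (-218/55 + 7*6)**2 = (-218/55 + 42)**2 = (2092/55)**2 = 4376464/3025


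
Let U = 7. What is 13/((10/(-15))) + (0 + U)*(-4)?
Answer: -95/2 ≈ -47.500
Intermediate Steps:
13/((10/(-15))) + (0 + U)*(-4) = 13/((10/(-15))) + (0 + 7)*(-4) = 13/((10*(-1/15))) + 7*(-4) = 13/(-⅔) - 28 = 13*(-3/2) - 28 = -39/2 - 28 = -95/2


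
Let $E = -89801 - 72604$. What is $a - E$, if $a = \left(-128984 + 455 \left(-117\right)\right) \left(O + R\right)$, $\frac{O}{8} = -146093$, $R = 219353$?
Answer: $172997241034$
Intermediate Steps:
$E = -162405$
$O = -1168744$ ($O = 8 \left(-146093\right) = -1168744$)
$a = 172997078629$ ($a = \left(-128984 + 455 \left(-117\right)\right) \left(-1168744 + 219353\right) = \left(-128984 - 53235\right) \left(-949391\right) = \left(-182219\right) \left(-949391\right) = 172997078629$)
$a - E = 172997078629 - -162405 = 172997078629 + 162405 = 172997241034$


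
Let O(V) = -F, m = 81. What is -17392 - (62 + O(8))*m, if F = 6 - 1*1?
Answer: -22009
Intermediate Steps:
F = 5 (F = 6 - 1 = 5)
O(V) = -5 (O(V) = -1*5 = -5)
-17392 - (62 + O(8))*m = -17392 - (62 - 5)*81 = -17392 - 57*81 = -17392 - 1*4617 = -17392 - 4617 = -22009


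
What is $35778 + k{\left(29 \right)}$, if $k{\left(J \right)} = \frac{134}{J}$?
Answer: $\frac{1037696}{29} \approx 35783.0$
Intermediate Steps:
$35778 + k{\left(29 \right)} = 35778 + \frac{134}{29} = \frac{1037696}{29}$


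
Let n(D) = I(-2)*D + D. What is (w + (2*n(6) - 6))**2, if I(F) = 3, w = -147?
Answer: 11025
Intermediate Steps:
n(D) = 4*D (n(D) = 3*D + D = 4*D)
(w + (2*n(6) - 6))**2 = (-147 + (2*(4*6) - 6))**2 = (-147 + (2*24 - 6))**2 = (-147 + (48 - 6))**2 = (-147 + 42)**2 = (-105)**2 = 11025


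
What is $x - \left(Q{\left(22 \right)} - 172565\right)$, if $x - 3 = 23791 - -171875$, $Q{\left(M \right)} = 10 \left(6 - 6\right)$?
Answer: $368234$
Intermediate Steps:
$Q{\left(M \right)} = 0$ ($Q{\left(M \right)} = 10 \cdot 0 = 0$)
$x = 195669$ ($x = 3 + \left(23791 - -171875\right) = 3 + \left(23791 + 171875\right) = 3 + 195666 = 195669$)
$x - \left(Q{\left(22 \right)} - 172565\right) = 195669 - \left(0 - 172565\right) = 195669 - -172565 = 195669 + 172565 = 368234$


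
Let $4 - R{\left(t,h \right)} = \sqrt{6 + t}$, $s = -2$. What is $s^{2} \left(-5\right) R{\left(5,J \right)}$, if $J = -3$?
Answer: $-80 + 20 \sqrt{11} \approx -13.668$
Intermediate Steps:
$R{\left(t,h \right)} = 4 - \sqrt{6 + t}$
$s^{2} \left(-5\right) R{\left(5,J \right)} = \left(-2\right)^{2} \left(-5\right) \left(4 - \sqrt{6 + 5}\right) = 4 \left(-5\right) \left(4 - \sqrt{11}\right) = - 20 \left(4 - \sqrt{11}\right) = -80 + 20 \sqrt{11}$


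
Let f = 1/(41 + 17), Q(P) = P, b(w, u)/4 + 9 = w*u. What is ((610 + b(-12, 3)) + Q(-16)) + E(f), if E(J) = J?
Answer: 24013/58 ≈ 414.02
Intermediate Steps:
b(w, u) = -36 + 4*u*w (b(w, u) = -36 + 4*(w*u) = -36 + 4*(u*w) = -36 + 4*u*w)
f = 1/58 ≈ 0.017241
((610 + b(-12, 3)) + Q(-16)) + E(f) = ((610 + (-36 + 4*3*(-12))) - 16) + 1/58 = ((610 + (-36 - 144)) - 16) + 1/58 = ((610 - 180) - 16) + 1/58 = (430 - 16) + 1/58 = 414 + 1/58 = 24013/58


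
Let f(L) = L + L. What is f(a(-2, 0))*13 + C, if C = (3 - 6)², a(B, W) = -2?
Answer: -43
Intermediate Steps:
f(L) = 2*L
C = 9 (C = (-3)² = 9)
f(a(-2, 0))*13 + C = (2*(-2))*13 + 9 = -4*13 + 9 = -52 + 9 = -43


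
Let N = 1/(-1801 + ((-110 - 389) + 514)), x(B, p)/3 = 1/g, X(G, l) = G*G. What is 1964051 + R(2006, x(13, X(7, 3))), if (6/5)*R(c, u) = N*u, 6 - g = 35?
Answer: 203452114993/103588 ≈ 1.9641e+6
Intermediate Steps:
X(G, l) = G**2
g = -29 (g = 6 - 1*35 = 6 - 35 = -29)
x(B, p) = -3/29 (x(B, p) = 3/(-29) = 3*(-1/29) = -3/29)
N = -1/1786 (N = 1/(-1801 + (-499 + 514)) = 1/(-1801 + 15) = 1/(-1786) = -1/1786 ≈ -0.00055991)
R(c, u) = -5*u/10716 (R(c, u) = 5*(-u/1786)/6 = -5*u/10716)
1964051 + R(2006, x(13, X(7, 3))) = 1964051 - 5/10716*(-3/29) = 1964051 + 5/103588 = 203452114993/103588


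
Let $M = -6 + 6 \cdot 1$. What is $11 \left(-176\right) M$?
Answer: $0$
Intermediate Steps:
$M = 0$ ($M = -6 + 6 = 0$)
$11 \left(-176\right) M = 11 \left(-176\right) 0 = \left(-1936\right) 0 = 0$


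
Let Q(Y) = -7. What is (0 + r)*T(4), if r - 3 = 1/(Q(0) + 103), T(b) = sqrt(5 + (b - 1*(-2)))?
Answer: 289*sqrt(11)/96 ≈ 9.9844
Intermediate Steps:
T(b) = sqrt(7 + b) (T(b) = sqrt(5 + (b + 2)) = sqrt(5 + (2 + b)) = sqrt(7 + b))
r = 289/96 (r = 3 + 1/(-7 + 103) = 3 + 1/96 = 289/96 ≈ 3.0104)
(0 + r)*T(4) = (0 + 289/96)*sqrt(7 + 4) = 289*sqrt(11)/96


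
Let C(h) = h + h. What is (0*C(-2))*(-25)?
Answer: 0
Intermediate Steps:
C(h) = 2*h
(0*C(-2))*(-25) = (0*(2*(-2)))*(-25) = (0*(-4))*(-25) = 0*(-25) = 0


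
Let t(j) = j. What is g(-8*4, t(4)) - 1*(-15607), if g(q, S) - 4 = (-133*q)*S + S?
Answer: 32639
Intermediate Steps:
g(q, S) = 4 + S - 133*S*q (g(q, S) = 4 + ((-133*q)*S + S) = 4 + (-133*S*q + S) = 4 + (S - 133*S*q) = 4 + S - 133*S*q)
g(-8*4, t(4)) - 1*(-15607) = (4 + 4 - 133*4*(-8*4)) - 1*(-15607) = (4 + 4 - 133*4*(-32)) + 15607 = (4 + 4 + 17024) + 15607 = 17032 + 15607 = 32639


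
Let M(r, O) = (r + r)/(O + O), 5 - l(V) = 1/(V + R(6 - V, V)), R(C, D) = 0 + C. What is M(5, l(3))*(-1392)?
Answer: -1440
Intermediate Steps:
R(C, D) = C
l(V) = 29/6 (l(V) = 5 - 1/(V + (6 - V)) = 5 - 1/6 = 5 - 1*⅙ = 5 - ⅙ = 29/6)
M(r, O) = r/O (M(r, O) = (2*r)/((2*O)) = (2*r)*(1/(2*O)) = r/O)
M(5, l(3))*(-1392) = (5/(29/6))*(-1392) = (5*(6/29))*(-1392) = (30/29)*(-1392) = -1440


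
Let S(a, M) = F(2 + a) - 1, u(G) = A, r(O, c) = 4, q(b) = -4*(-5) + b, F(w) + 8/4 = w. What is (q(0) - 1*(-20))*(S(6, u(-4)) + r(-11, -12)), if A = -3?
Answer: 360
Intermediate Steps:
F(w) = -2 + w
q(b) = 20 + b
u(G) = -3
S(a, M) = -1 + a (S(a, M) = (-2 + (2 + a)) - 1 = a - 1 = -1 + a)
(q(0) - 1*(-20))*(S(6, u(-4)) + r(-11, -12)) = ((20 + 0) - 1*(-20))*((-1 + 6) + 4) = (20 + 20)*(5 + 4) = 40*9 = 360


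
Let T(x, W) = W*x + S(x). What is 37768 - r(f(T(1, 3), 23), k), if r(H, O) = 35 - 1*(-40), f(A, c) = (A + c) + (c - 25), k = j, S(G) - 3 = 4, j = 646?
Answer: 37693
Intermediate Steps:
S(G) = 7 (S(G) = 3 + 4 = 7)
T(x, W) = 7 + W*x (T(x, W) = W*x + 7 = 7 + W*x)
k = 646
f(A, c) = -25 + A + 2*c (f(A, c) = (A + c) + (-25 + c) = -25 + A + 2*c)
r(H, O) = 75 (r(H, O) = 35 + 40 = 75)
37768 - r(f(T(1, 3), 23), k) = 37768 - 1*75 = 37768 - 75 = 37693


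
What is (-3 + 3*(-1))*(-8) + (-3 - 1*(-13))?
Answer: 58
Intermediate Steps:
(-3 + 3*(-1))*(-8) + (-3 - 1*(-13)) = (-3 - 3)*(-8) + (-3 + 13) = -6*(-8) + 10 = 48 + 10 = 58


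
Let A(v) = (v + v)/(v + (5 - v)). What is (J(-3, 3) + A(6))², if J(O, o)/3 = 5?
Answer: 7569/25 ≈ 302.76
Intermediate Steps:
J(O, o) = 15 (J(O, o) = 3*5 = 15)
A(v) = 2*v/5 (A(v) = (2*v)/5 = (2*v)*(⅕) = 2*v/5)
(J(-3, 3) + A(6))² = (15 + (⅖)*6)² = (15 + 12/5)² = (87/5)² = 7569/25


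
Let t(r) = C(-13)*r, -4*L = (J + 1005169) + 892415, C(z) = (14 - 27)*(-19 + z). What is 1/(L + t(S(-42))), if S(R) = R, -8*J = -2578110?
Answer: -16/9158943 ≈ -1.7469e-6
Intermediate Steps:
J = 1289055/4 (J = -⅛*(-2578110) = 1289055/4 ≈ 3.2226e+5)
C(z) = 247 - 13*z (C(z) = -13*(-19 + z) = 247 - 13*z)
L = -8879391/16 (L = -((1289055/4 + 1005169) + 892415)/4 = -(5309731/4 + 892415)/4 = -¼*8879391/4 = -8879391/16 ≈ -5.5496e+5)
t(r) = 416*r (t(r) = (247 - 13*(-13))*r = (247 + 169)*r = 416*r)
1/(L + t(S(-42))) = 1/(-8879391/16 + 416*(-42)) = 1/(-8879391/16 - 17472) = 1/(-9158943/16) = -16/9158943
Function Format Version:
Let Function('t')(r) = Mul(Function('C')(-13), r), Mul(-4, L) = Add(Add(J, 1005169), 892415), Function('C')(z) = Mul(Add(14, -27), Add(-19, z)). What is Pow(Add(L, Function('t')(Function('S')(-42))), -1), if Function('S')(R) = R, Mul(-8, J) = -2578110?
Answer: Rational(-16, 9158943) ≈ -1.7469e-6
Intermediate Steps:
J = Rational(1289055, 4) (J = Mul(Rational(-1, 8), -2578110) = Rational(1289055, 4) ≈ 3.2226e+5)
Function('C')(z) = Add(247, Mul(-13, z)) (Function('C')(z) = Mul(-13, Add(-19, z)) = Add(247, Mul(-13, z)))
L = Rational(-8879391, 16) (L = Mul(Rational(-1, 4), Add(Add(Rational(1289055, 4), 1005169), 892415)) = Mul(Rational(-1, 4), Add(Rational(5309731, 4), 892415)) = Mul(Rational(-1, 4), Rational(8879391, 4)) = Rational(-8879391, 16) ≈ -5.5496e+5)
Function('t')(r) = Mul(416, r) (Function('t')(r) = Mul(Add(247, Mul(-13, -13)), r) = Mul(Add(247, 169), r) = Mul(416, r))
Pow(Add(L, Function('t')(Function('S')(-42))), -1) = Pow(Add(Rational(-8879391, 16), Mul(416, -42)), -1) = Pow(Add(Rational(-8879391, 16), -17472), -1) = Pow(Rational(-9158943, 16), -1) = Rational(-16, 9158943)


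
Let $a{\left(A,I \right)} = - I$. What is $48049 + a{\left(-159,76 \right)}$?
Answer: $47973$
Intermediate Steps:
$48049 + a{\left(-159,76 \right)} = 48049 - 76 = 47973$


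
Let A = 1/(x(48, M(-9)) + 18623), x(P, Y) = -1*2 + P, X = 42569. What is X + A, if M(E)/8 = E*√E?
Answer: 794720662/18669 ≈ 42569.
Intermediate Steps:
M(E) = 8*E^(3/2) (M(E) = 8*(E*√E) = 8*E^(3/2))
x(P, Y) = -2 + P
A = 1/18669 (A = 1/((-2 + 48) + 18623) = 1/(46 + 18623) = 1/18669 ≈ 5.3565e-5)
X + A = 42569 + 1/18669 = 794720662/18669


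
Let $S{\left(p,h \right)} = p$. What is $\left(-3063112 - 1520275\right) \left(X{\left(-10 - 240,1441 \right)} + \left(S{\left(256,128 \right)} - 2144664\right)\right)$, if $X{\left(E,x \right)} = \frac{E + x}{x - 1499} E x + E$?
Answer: $- \frac{698204726496891}{29} \approx -2.4076 \cdot 10^{13}$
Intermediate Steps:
$X{\left(E,x \right)} = E + \frac{E x \left(E + x\right)}{-1499 + x}$ ($X{\left(E,x \right)} = \frac{E + x}{-1499 + x} E x + E = \frac{E \left(E + x\right)}{-1499 + x} x + E = \frac{E x \left(E + x\right)}{-1499 + x} + E = E + \frac{E x \left(E + x\right)}{-1499 + x}$)
$\left(-3063112 - 1520275\right) \left(X{\left(-10 - 240,1441 \right)} + \left(S{\left(256,128 \right)} - 2144664\right)\right) = \left(-3063112 - 1520275\right) \left(\frac{\left(-10 - 240\right) \left(-1499 + 1441 + 1441^{2} + \left(-10 - 240\right) 1441\right)}{-1499 + 1441} + \left(256 - 2144664\right)\right) = - 4583387 \left(\frac{\left(-10 - 240\right) \left(-1499 + 1441 + 2076481 + \left(-10 - 240\right) 1441\right)}{-58} + \left(256 - 2144664\right)\right) = - 4583387 \left(\left(-250\right) \left(- \frac{1}{58}\right) \left(-1499 + 1441 + 2076481 - 360250\right) - 2144408\right) = - 4583387 \left(\left(-250\right) \left(- \frac{1}{58}\right) 1716173 - 2144408\right) = - 4583387 \left(\frac{214521625}{29} - 2144408\right) = \left(-4583387\right) \frac{152333793}{29} = - \frac{698204726496891}{29}$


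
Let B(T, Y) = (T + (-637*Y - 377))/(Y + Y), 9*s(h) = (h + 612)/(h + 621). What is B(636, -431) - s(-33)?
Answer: -242462075/760284 ≈ -318.91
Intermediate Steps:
s(h) = (612 + h)/(9*(621 + h)) (s(h) = ((h + 612)/(h + 621))/9 = ((612 + h)/(621 + h))/9 = (612 + h)/(9*(621 + h)))
B(T, Y) = (-377 + T - 637*Y)/(2*Y) (B(T, Y) = (T + (-377 - 637*Y))/((2*Y)) = (-377 + T - 637*Y)*(1/(2*Y)) = (-377 + T - 637*Y)/(2*Y))
B(636, -431) - s(-33) = (½)*(-377 + 636 - 637*(-431))/(-431) - (612 - 33)/(9*(621 - 33)) = (½)*(-1/431)*(-377 + 636 + 274547) - 579/(9*588) = (½)*(-1/431)*274806 - 579/(9*588) = -137403/431 - 1*193/1764 = -137403/431 - 193/1764 = -242462075/760284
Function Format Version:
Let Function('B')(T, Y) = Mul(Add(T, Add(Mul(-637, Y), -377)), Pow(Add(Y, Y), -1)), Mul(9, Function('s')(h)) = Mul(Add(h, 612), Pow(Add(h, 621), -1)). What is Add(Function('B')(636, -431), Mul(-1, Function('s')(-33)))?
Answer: Rational(-242462075, 760284) ≈ -318.91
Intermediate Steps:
Function('s')(h) = Mul(Rational(1, 9), Pow(Add(621, h), -1), Add(612, h)) (Function('s')(h) = Mul(Rational(1, 9), Mul(Add(h, 612), Pow(Add(h, 621), -1))) = Mul(Rational(1, 9), Mul(Add(612, h), Pow(Add(621, h), -1))) = Mul(Rational(1, 9), Mul(Pow(Add(621, h), -1), Add(612, h))) = Mul(Rational(1, 9), Pow(Add(621, h), -1), Add(612, h)))
Function('B')(T, Y) = Mul(Rational(1, 2), Pow(Y, -1), Add(-377, T, Mul(-637, Y))) (Function('B')(T, Y) = Mul(Add(T, Add(-377, Mul(-637, Y))), Pow(Mul(2, Y), -1)) = Mul(Add(-377, T, Mul(-637, Y)), Mul(Rational(1, 2), Pow(Y, -1))) = Mul(Rational(1, 2), Pow(Y, -1), Add(-377, T, Mul(-637, Y))))
Add(Function('B')(636, -431), Mul(-1, Function('s')(-33))) = Add(Mul(Rational(1, 2), Pow(-431, -1), Add(-377, 636, Mul(-637, -431))), Mul(-1, Mul(Rational(1, 9), Pow(Add(621, -33), -1), Add(612, -33)))) = Add(Mul(Rational(1, 2), Rational(-1, 431), Add(-377, 636, 274547)), Mul(-1, Mul(Rational(1, 9), Pow(588, -1), 579))) = Add(Mul(Rational(1, 2), Rational(-1, 431), 274806), Mul(-1, Mul(Rational(1, 9), Rational(1, 588), 579))) = Add(Rational(-137403, 431), Mul(-1, Rational(193, 1764))) = Add(Rational(-137403, 431), Rational(-193, 1764)) = Rational(-242462075, 760284)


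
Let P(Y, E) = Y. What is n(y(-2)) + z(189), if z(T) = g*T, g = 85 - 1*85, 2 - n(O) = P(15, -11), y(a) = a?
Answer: -13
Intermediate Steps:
n(O) = -13 (n(O) = 2 - 1*15 = 2 - 15 = -13)
g = 0 (g = 85 - 85 = 0)
z(T) = 0 (z(T) = 0*T = 0)
n(y(-2)) + z(189) = -13 + 0 = -13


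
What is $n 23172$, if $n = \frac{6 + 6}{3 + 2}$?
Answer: $\frac{278064}{5} \approx 55613.0$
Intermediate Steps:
$n = \frac{12}{5} \approx 2.4$
$n 23172 = \frac{12}{5} \cdot 23172 = \frac{278064}{5}$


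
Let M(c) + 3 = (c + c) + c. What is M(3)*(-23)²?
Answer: 3174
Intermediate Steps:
M(c) = -3 + 3*c (M(c) = -3 + ((c + c) + c) = -3 + (2*c + c) = -3 + 3*c)
M(3)*(-23)² = (-3 + 3*3)*(-23)² = (-3 + 9)*529 = 6*529 = 3174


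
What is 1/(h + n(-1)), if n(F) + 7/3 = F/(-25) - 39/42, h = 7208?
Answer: 1050/7565017 ≈ 0.00013880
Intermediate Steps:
n(F) = -137/42 - F/25 (n(F) = -7/3 + (F/(-25) - 39/42) = -7/3 + (F*(-1/25) - 39*1/42) = -7/3 + (-F/25 - 13/14) = -7/3 + (-13/14 - F/25) = -137/42 - F/25)
1/(h + n(-1)) = 1/(7208 + (-137/42 - 1/25*(-1))) = 1/(7208 + (-137/42 + 1/25)) = 1/(7208 - 3383/1050) = 1/(7565017/1050) = 1050/7565017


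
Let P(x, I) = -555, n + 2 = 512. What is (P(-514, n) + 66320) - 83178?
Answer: -17413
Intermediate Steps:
n = 510 (n = -2 + 512 = 510)
(P(-514, n) + 66320) - 83178 = (-555 + 66320) - 83178 = 65765 - 83178 = -17413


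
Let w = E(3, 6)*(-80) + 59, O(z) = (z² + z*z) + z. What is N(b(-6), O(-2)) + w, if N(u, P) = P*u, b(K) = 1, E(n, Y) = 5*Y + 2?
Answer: -2495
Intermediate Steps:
E(n, Y) = 2 + 5*Y
O(z) = z + 2*z² (O(z) = (z² + z²) + z = 2*z² + z = z + 2*z²)
w = -2501 (w = (2 + 5*6)*(-80) + 59 = (2 + 30)*(-80) + 59 = 32*(-80) + 59 = -2560 + 59 = -2501)
N(b(-6), O(-2)) + w = -2*(1 + 2*(-2))*1 - 2501 = -2*(1 - 4)*1 - 2501 = -2*(-3)*1 - 2501 = 6*1 - 2501 = 6 - 2501 = -2495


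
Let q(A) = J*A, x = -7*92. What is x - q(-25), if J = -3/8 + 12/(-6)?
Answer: -5627/8 ≈ -703.38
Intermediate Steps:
x = -644
J = -19/8 (J = -3*1/8 + 12*(-1/6) = -3/8 - 2 = -19/8 ≈ -2.3750)
q(A) = -19*A/8
x - q(-25) = -644 - (-19)*(-25)/8 = -644 - 1*475/8 = -644 - 475/8 = -5627/8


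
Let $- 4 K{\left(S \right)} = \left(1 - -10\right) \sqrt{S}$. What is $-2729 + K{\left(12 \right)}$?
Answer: $-2729 - \frac{11 \sqrt{3}}{2} \approx -2738.5$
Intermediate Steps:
$K{\left(S \right)} = - \frac{11 \sqrt{S}}{4}$ ($K{\left(S \right)} = - \frac{\left(1 - -10\right) \sqrt{S}}{4} = - \frac{\left(1 + 10\right) \sqrt{S}}{4} = - \frac{11 \sqrt{S}}{4}$)
$-2729 + K{\left(12 \right)} = -2729 - \frac{11 \sqrt{12}}{4} = -2729 - \frac{11 \cdot 2 \sqrt{3}}{4} = -2729 - \frac{11 \sqrt{3}}{2}$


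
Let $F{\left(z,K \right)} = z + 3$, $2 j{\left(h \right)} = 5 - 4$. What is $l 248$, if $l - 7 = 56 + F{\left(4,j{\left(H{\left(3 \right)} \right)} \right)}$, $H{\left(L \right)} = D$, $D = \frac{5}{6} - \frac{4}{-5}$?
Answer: $17360$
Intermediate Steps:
$D = \frac{49}{30}$ ($D = 5 \cdot \frac{1}{6} - - \frac{4}{5} = \frac{5}{6} + \frac{4}{5} = \frac{49}{30} \approx 1.6333$)
$H{\left(L \right)} = \frac{49}{30}$
$j{\left(h \right)} = \frac{1}{2}$ ($j{\left(h \right)} = \frac{5 - 4}{2} = \frac{1}{2} \cdot 1 = \frac{1}{2}$)
$F{\left(z,K \right)} = 3 + z$
$l = 70$ ($l = 7 + \left(56 + \left(3 + 4\right)\right) = 7 + \left(56 + 7\right) = 7 + 63 = 70$)
$l 248 = 70 \cdot 248 = 17360$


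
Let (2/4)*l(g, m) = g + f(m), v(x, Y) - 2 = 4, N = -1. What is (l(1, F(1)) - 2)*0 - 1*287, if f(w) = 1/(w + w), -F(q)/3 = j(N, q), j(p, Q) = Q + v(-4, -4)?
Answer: -287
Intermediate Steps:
v(x, Y) = 6 (v(x, Y) = 2 + 4 = 6)
j(p, Q) = 6 + Q (j(p, Q) = Q + 6 = 6 + Q)
F(q) = -18 - 3*q (F(q) = -3*(6 + q) = -18 - 3*q)
f(w) = 1/(2*w)
l(g, m) = 1/m + 2*g (l(g, m) = 2*(g + 1/(2*m)) = 1/m + 2*g)
(l(1, F(1)) - 2)*0 - 1*287 = ((1/(-18 - 3*1) + 2*1) - 2)*0 - 1*287 = ((1/(-18 - 3) + 2) - 2)*0 - 287 = ((1/(-21) + 2) - 2)*0 - 287 = ((-1/21 + 2) - 2)*0 - 287 = (41/21 - 2)*0 - 287 = -1/21*0 - 287 = 0 - 287 = -287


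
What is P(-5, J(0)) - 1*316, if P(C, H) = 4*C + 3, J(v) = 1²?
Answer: -333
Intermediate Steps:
J(v) = 1
P(C, H) = 3 + 4*C
P(-5, J(0)) - 1*316 = (3 + 4*(-5)) - 1*316 = (3 - 20) - 316 = -17 - 316 = -333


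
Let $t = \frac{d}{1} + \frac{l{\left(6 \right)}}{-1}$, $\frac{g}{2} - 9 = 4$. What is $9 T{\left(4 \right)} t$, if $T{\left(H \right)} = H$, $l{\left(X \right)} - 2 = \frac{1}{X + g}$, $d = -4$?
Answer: $- \frac{1737}{8} \approx -217.13$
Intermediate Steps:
$g = 26$ ($g = 18 + 2 \cdot 4 = 18 + 8 = 26$)
$l{\left(X \right)} = 2 + \frac{1}{26 + X}$ ($l{\left(X \right)} = 2 + \frac{1}{X + 26} = 2 + \frac{1}{26 + X}$)
$t = - \frac{193}{32}$ ($t = - \frac{4}{1} + \frac{\frac{1}{26 + 6} \left(53 + 2 \cdot 6\right)}{-1} = \left(-4\right) 1 + \frac{53 + 12}{32} \left(-1\right) = -4 + \frac{1}{32} \cdot 65 \left(-1\right) = -4 + \frac{65}{32} \left(-1\right) = -4 - \frac{65}{32} = - \frac{193}{32} \approx -6.0313$)
$9 T{\left(4 \right)} t = 9 \cdot 4 \left(- \frac{193}{32}\right) = 36 \left(- \frac{193}{32}\right) = - \frac{1737}{8}$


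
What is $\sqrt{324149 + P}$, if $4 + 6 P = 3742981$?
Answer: $\frac{7 \sqrt{77386}}{2} \approx 973.64$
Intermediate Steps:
$P = \frac{1247659}{2}$ ($P = - \frac{2}{3} + \frac{1}{6} \cdot 3742981 = - \frac{2}{3} + \frac{3742981}{6} = \frac{1247659}{2} \approx 6.2383 \cdot 10^{5}$)
$\sqrt{324149 + P} = \sqrt{324149 + \frac{1247659}{2}} = \sqrt{\frac{1895957}{2}} = \frac{7 \sqrt{77386}}{2}$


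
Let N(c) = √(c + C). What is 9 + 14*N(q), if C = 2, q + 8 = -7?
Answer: 9 + 14*I*√13 ≈ 9.0 + 50.478*I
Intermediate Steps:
q = -15 (q = -8 - 7 = -15)
N(c) = √(2 + c) (N(c) = √(c + 2) = √(2 + c))
9 + 14*N(q) = 9 + 14*√(2 - 15) = 9 + 14*√(-13) = 9 + 14*(I*√13) = 9 + 14*I*√13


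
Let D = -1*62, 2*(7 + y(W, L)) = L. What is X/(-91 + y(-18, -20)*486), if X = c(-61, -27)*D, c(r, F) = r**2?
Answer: 230702/8353 ≈ 27.619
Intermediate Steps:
y(W, L) = -7 + L/2
D = -62
X = -230702 (X = (-61)**2*(-62) = 3721*(-62) = -230702)
X/(-91 + y(-18, -20)*486) = -230702/(-91 + (-7 + (1/2)*(-20))*486) = -230702/(-91 + (-7 - 10)*486) = -230702/(-91 - 17*486) = -230702/(-91 - 8262) = -230702/(-8353) = -230702*(-1/8353) = 230702/8353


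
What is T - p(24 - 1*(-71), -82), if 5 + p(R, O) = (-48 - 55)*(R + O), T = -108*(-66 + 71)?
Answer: 804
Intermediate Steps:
T = -540 (T = -108*5 = -540)
p(R, O) = -5 - 103*O - 103*R (p(R, O) = -5 + (-48 - 55)*(R + O) = -5 - 103*(O + R) = -5 + (-103*O - 103*R) = -5 - 103*O - 103*R)
T - p(24 - 1*(-71), -82) = -540 - (-5 - 103*(-82) - 103*(24 - 1*(-71))) = -540 - (-5 + 8446 - 103*(24 + 71)) = -540 - (-5 + 8446 - 103*95) = -540 - (-5 + 8446 - 9785) = -540 - 1*(-1344) = -540 + 1344 = 804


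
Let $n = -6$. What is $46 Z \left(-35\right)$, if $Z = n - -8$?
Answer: $-3220$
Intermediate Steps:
$Z = 2$ ($Z = -6 - -8 = -6 + 8 = 2$)
$46 Z \left(-35\right) = 46 \cdot 2 \left(-35\right) = 92 \left(-35\right) = -3220$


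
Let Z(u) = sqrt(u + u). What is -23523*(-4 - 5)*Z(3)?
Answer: 211707*sqrt(6) ≈ 5.1857e+5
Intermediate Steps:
Z(u) = sqrt(2)*sqrt(u) (Z(u) = sqrt(2*u) = sqrt(2)*sqrt(u))
-23523*(-4 - 5)*Z(3) = -23523*(-4 - 5)*sqrt(2)*sqrt(3) = -(-211707)*sqrt(6) = 211707*sqrt(6)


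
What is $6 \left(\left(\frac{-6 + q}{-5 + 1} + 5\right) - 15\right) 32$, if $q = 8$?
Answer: $-2016$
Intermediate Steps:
$6 \left(\left(\frac{-6 + q}{-5 + 1} + 5\right) - 15\right) 32 = 6 \left(\left(\frac{-6 + 8}{-5 + 1} + 5\right) - 15\right) 32 = 6 \left(\left(\frac{2}{-4} + 5\right) - 15\right) 32 = 6 \left(\left(2 \left(- \frac{1}{4}\right) + 5\right) - 15\right) 32 = 6 \left(\left(- \frac{1}{2} + 5\right) - 15\right) 32 = 6 \left(\frac{9}{2} - 15\right) 32 = 6 \left(- \frac{21}{2}\right) 32 = \left(-63\right) 32 = -2016$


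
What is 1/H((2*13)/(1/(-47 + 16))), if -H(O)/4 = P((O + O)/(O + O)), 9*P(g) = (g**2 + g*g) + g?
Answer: -3/4 ≈ -0.75000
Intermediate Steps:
P(g) = g/9 + 2*g**2/9 (P(g) = ((g**2 + g*g) + g)/9 = ((g**2 + g**2) + g)/9 = (2*g**2 + g)/9 = (g + 2*g**2)/9 = g/9 + 2*g**2/9)
H(O) = -4/3 (H(O) = -4*(O + O)/(O + O)*(1 + 2*((O + O)/(O + O)))/9 = -4*(2*O)/((2*O))*(1 + 2*((2*O)/((2*O))))/9 = -4*(2*O)*(1/(2*O))*(1 + 2*((2*O)*(1/(2*O))))/9 = -4*(1 + 2*1)/9 = -4*(1 + 2)/9 = -4*3/9 = -4*1/3 = -4/3)
1/H((2*13)/(1/(-47 + 16))) = 1/(-4/3) = -3/4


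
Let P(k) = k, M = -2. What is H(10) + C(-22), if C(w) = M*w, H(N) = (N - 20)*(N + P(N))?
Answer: -156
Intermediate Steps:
H(N) = 2*N*(-20 + N) (H(N) = (N - 20)*(N + N) = (-20 + N)*(2*N) = 2*N*(-20 + N))
C(w) = -2*w
H(10) + C(-22) = 2*10*(-20 + 10) - 2*(-22) = 2*10*(-10) + 44 = -200 + 44 = -156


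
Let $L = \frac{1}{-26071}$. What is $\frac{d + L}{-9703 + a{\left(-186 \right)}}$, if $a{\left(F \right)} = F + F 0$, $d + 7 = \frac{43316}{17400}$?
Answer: $\frac{17639429}{38672417850} \approx 0.00045612$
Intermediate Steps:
$d = - \frac{19621}{4350}$ ($d = -7 + \frac{43316}{17400} = -7 + 43316 \cdot \frac{1}{17400} = -7 + \frac{10829}{4350} = - \frac{19621}{4350} \approx -4.5106$)
$a{\left(F \right)} = F$ ($a{\left(F \right)} = F + 0 = F$)
$L = - \frac{1}{26071} \approx -3.8357 \cdot 10^{-5}$
$\frac{d + L}{-9703 + a{\left(-186 \right)}} = \frac{- \frac{19621}{4350} - \frac{1}{26071}}{-9703 - 186} = - \frac{17639429}{3910650 \left(-9889\right)} = \left(- \frac{17639429}{3910650}\right) \left(- \frac{1}{9889}\right) = \frac{17639429}{38672417850}$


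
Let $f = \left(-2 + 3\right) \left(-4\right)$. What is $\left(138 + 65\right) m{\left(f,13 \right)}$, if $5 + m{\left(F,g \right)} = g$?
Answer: $1624$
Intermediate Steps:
$f = -4$ ($f = 1 \left(-4\right) = -4$)
$m{\left(F,g \right)} = -5 + g$
$\left(138 + 65\right) m{\left(f,13 \right)} = \left(138 + 65\right) \left(-5 + 13\right) = 203 \cdot 8 = 1624$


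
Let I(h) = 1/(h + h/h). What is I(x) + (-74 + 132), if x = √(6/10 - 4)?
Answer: 1281/22 - I*√85/22 ≈ 58.227 - 0.41907*I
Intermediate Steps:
x = I*√85/5 (x = √(6*(⅒) - 4) = √(⅗ - 4) = √(-17/5) = I*√85/5 ≈ 1.8439*I)
I(h) = 1/(1 + h) (I(h) = 1/(h + 1) = 1/(1 + h))
I(x) + (-74 + 132) = 1/(1 + I*√85/5) + (-74 + 132) = 1/(1 + I*√85/5) + 58 = 58 + 1/(1 + I*√85/5)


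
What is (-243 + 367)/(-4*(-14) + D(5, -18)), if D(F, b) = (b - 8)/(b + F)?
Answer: 62/29 ≈ 2.1379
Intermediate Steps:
D(F, b) = (-8 + b)/(F + b)
(-243 + 367)/(-4*(-14) + D(5, -18)) = (-243 + 367)/(-4*(-14) + (-8 - 18)/(5 - 18)) = 124/(56 - 26/(-13)) = 124/(56 - 1/13*(-26)) = 124/(56 + 2) = 124/58 = 124*(1/58) = 62/29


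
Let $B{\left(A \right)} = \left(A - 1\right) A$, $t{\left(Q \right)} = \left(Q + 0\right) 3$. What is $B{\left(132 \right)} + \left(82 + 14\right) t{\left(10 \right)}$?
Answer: $20172$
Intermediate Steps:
$t{\left(Q \right)} = 3 Q$ ($t{\left(Q \right)} = Q 3 = 3 Q$)
$B{\left(A \right)} = A \left(-1 + A\right)$ ($B{\left(A \right)} = \left(-1 + A\right) A = A \left(-1 + A\right)$)
$B{\left(132 \right)} + \left(82 + 14\right) t{\left(10 \right)} = 132 \left(-1 + 132\right) + \left(82 + 14\right) 3 \cdot 10 = 132 \cdot 131 + 96 \cdot 30 = 17292 + 2880 = 20172$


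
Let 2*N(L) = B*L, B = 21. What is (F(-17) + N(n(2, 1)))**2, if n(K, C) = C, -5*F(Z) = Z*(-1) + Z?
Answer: 441/4 ≈ 110.25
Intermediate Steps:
F(Z) = 0 (F(Z) = -(Z*(-1) + Z)/5 = -(-Z + Z)/5 = -1/5*0 = 0)
N(L) = 21*L/2 (N(L) = (21*L)/2 = 21*L/2)
(F(-17) + N(n(2, 1)))**2 = (0 + (21/2)*1)**2 = (0 + 21/2)**2 = (21/2)**2 = 441/4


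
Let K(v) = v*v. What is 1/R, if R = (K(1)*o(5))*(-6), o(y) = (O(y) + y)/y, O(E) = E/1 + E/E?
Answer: -5/66 ≈ -0.075758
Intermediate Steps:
K(v) = v**2
O(E) = 1 + E (O(E) = E*1 + 1 = E + 1 = 1 + E)
o(y) = (1 + 2*y)/y (o(y) = ((1 + y) + y)/y = (1 + 2*y)/y)
R = -66/5 (R = (1**2*(2 + 1/5))*(-6) = (1*(2 + 1/5))*(-6) = (1*(11/5))*(-6) = (11/5)*(-6) = -66/5 ≈ -13.200)
1/R = 1/(-66/5) = -5/66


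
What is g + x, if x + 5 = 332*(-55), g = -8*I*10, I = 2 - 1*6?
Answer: -17945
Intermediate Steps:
I = -4 (I = 2 - 6 = -4)
g = 320 (g = -8*(-4)*10 = 32*10 = 320)
x = -18265 (x = -5 + 332*(-55) = -5 - 18260 = -18265)
g + x = 320 - 18265 = -17945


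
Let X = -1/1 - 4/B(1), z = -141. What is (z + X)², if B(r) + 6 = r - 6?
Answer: 2427364/121 ≈ 20061.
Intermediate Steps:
B(r) = -12 + r (B(r) = -6 + (r - 6) = -6 + (-6 + r) = -12 + r)
X = -7/11 (X = -1/1 - 4/(-12 + 1) = -1*1 - 4/(-11) = -1 - 4*(-1/11) = -1 + 4/11 = -7/11 ≈ -0.63636)
(z + X)² = (-141 - 7/11)² = (-1558/11)² = 2427364/121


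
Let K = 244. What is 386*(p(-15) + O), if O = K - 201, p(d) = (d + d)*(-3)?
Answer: 51338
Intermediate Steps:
p(d) = -6*d (p(d) = (2*d)*(-3) = -6*d)
O = 43 (O = 244 - 201 = 43)
386*(p(-15) + O) = 386*(-6*(-15) + 43) = 386*(90 + 43) = 386*133 = 51338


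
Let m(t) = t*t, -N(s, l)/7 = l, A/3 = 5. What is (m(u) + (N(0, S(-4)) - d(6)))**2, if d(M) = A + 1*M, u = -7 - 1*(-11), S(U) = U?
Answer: 529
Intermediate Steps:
A = 15 (A = 3*5 = 15)
N(s, l) = -7*l
u = 4 (u = -7 + 11 = 4)
d(M) = 15 + M (d(M) = 15 + 1*M = 15 + M)
m(t) = t**2
(m(u) + (N(0, S(-4)) - d(6)))**2 = (4**2 + (-7*(-4) - (15 + 6)))**2 = (16 + (28 - 1*21))**2 = (16 + (28 - 21))**2 = (16 + 7)**2 = 23**2 = 529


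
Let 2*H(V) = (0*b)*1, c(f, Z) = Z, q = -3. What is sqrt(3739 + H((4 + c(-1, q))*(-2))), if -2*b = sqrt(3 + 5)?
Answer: sqrt(3739) ≈ 61.147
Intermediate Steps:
b = -sqrt(2) (b = -sqrt(3 + 5)/2 = -sqrt(2) ≈ -1.4142)
H(V) = 0 (H(V) = ((0*(-sqrt(2)))*1)/2 = (0*1)/2 = (1/2)*0 = 0)
sqrt(3739 + H((4 + c(-1, q))*(-2))) = sqrt(3739 + 0) = sqrt(3739)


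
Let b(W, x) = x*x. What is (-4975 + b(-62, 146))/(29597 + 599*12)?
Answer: 16341/36785 ≈ 0.44423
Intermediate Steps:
b(W, x) = x²
(-4975 + b(-62, 146))/(29597 + 599*12) = (-4975 + 146²)/(29597 + 599*12) = (-4975 + 21316)/(29597 + 7188) = 16341/36785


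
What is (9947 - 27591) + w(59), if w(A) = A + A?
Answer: -17526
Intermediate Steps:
w(A) = 2*A
(9947 - 27591) + w(59) = (9947 - 27591) + 2*59 = -17644 + 118 = -17526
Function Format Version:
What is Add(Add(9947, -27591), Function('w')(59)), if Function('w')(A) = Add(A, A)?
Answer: -17526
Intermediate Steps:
Function('w')(A) = Mul(2, A)
Add(Add(9947, -27591), Function('w')(59)) = Add(Add(9947, -27591), Mul(2, 59)) = Add(-17644, 118) = -17526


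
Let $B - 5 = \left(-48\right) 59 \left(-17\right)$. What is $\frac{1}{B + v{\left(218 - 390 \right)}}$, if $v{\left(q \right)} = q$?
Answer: $\frac{1}{47977} \approx 2.0843 \cdot 10^{-5}$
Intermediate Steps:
$B = 48149$ ($B = 5 + \left(-48\right) 59 \left(-17\right) = 5 - -48144 = 5 + 48144 = 48149$)
$\frac{1}{B + v{\left(218 - 390 \right)}} = \frac{1}{48149 + \left(218 - 390\right)} = \frac{1}{48149 - 172} = \frac{1}{47977}$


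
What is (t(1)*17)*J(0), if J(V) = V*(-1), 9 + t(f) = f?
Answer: 0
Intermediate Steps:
t(f) = -9 + f
J(V) = -V
(t(1)*17)*J(0) = ((-9 + 1)*17)*(-1*0) = -8*17*0 = -136*0 = 0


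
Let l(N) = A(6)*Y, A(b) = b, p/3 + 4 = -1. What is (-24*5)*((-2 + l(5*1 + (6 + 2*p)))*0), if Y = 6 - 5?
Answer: 0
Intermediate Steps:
p = -15 (p = -12 + 3*(-1) = -12 - 3 = -15)
Y = 1
l(N) = 6 (l(N) = 6*1 = 6)
(-24*5)*((-2 + l(5*1 + (6 + 2*p)))*0) = (-24*5)*((-2 + 6)*0) = -480*0 = -120*0 = 0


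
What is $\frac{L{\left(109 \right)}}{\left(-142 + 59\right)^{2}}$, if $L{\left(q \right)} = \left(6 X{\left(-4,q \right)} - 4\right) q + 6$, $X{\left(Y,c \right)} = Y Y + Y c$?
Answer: $- \frac{275110}{6889} \approx -39.935$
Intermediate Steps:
$X{\left(Y,c \right)} = Y^{2} + Y c$
$L{\left(q \right)} = 6 + q \left(92 - 24 q\right)$ ($L{\left(q \right)} = \left(6 \left(- 4 \left(-4 + q\right)\right) - 4\right) q + 6 = \left(6 \left(16 - 4 q\right) - 4\right) q + 6 = \left(\left(96 - 24 q\right) - 4\right) q + 6 = \left(92 - 24 q\right) q + 6 = q \left(92 - 24 q\right) + 6 = 6 + q \left(92 - 24 q\right)$)
$\frac{L{\left(109 \right)}}{\left(-142 + 59\right)^{2}} = \frac{6 - 24 \cdot 109^{2} + 92 \cdot 109}{\left(-142 + 59\right)^{2}} = \frac{6 - 285144 + 10028}{\left(-83\right)^{2}} = \frac{6 - 285144 + 10028}{6889} = \left(-275110\right) \frac{1}{6889} = - \frac{275110}{6889}$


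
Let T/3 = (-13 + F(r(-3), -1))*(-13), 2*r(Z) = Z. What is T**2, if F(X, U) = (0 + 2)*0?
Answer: 257049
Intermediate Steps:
r(Z) = Z/2
F(X, U) = 0 (F(X, U) = 2*0 = 0)
T = 507 (T = 3*((-13 + 0)*(-13)) = 3*(-13*(-13)) = 3*169 = 507)
T**2 = 507**2 = 257049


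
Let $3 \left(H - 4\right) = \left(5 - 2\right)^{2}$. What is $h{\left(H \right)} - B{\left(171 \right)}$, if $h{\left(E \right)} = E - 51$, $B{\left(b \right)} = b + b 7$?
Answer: $-1412$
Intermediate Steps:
$H = 7$ ($H = 4 + \frac{\left(5 - 2\right)^{2}}{3} = 4 + \frac{3^{2}}{3} = 4 + \frac{1}{3} \cdot 9 = 4 + 3 = 7$)
$B{\left(b \right)} = 8 b$ ($B{\left(b \right)} = b + 7 b = 8 b$)
$h{\left(E \right)} = -51 + E$ ($h{\left(E \right)} = E - 51 = -51 + E$)
$h{\left(H \right)} - B{\left(171 \right)} = \left(-51 + 7\right) - 8 \cdot 171 = -44 - 1368 = -1412$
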